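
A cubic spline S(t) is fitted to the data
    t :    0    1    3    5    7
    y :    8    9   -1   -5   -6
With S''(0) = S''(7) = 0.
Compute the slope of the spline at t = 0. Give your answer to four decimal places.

Put m_i = S'' at the i-th knot. Here h = (1, 2, 2, 2) and Δ = (1, -5, -2, -1/2), so the interior equations h_(i-1)·m_(i-1) + 2(h_(i-1)+h_i)·m_i + h_i·m_(i+1) = 6(Δ_i − Δ_(i-1)) read
  1·m_0 + 6·m_1 + 2·m_2 = 6(Δ_1 - Δ_0) = -36
  2·m_1 + 8·m_2 + 2·m_3 = 6(Δ_2 - Δ_1) = 18
  2·m_2 + 8·m_3 + 2·m_4 = 6(Δ_3 - Δ_2) = 9
Natural end conditions: m_0 = m_4 = 0.
Solving: m_0 = 0, m_1 = -603/82, m_2 = 333/82, m_3 = 9/82, m_4 = 0.
On [0, 1], S'(t) = b_0 + 2c_0·t + 3d_0·t² with b_0 = Δ_0 - h_0(2m_0 + m_1)/6 = 365/164, c_0 = m_0/2 = 0, d_0 = (m_1 - m_0)/(6h_0) = -201/164. So S'(0) = 365/164.

2.2256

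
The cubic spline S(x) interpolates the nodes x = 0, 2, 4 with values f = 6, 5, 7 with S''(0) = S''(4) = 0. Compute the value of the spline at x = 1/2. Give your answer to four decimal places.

Put M_i = S'' at the i-th knot. Here h = (2, 2) and Δ = (-1/2, 1), so the interior equations h_(i-1)·M_(i-1) + 2(h_(i-1)+h_i)·M_i + h_i·M_(i+1) = 6(Δ_i − Δ_(i-1)) read
  2·M_0 + 8·M_1 + 2·M_2 = 6(Δ_1 - Δ_0) = 9
Natural end conditions: M_0 = M_2 = 0.
Solving: M_0 = 0, M_1 = 9/8, M_2 = 0.
On [0, 2], S(x) = 6 - 7/8·x + 0·x² + 3/32·x³.
With x = 1/2: S(1/2) = 1427/256.

5.5742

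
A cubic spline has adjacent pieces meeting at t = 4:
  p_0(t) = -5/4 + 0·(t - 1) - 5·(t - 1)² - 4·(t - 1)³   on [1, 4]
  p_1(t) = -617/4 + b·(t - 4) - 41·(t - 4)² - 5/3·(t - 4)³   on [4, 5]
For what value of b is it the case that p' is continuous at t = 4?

p_0'(t) = 0 - 10·(t - 1) - 12·(t - 1)², so p_0'(4) = -138. On the right, p_1'(4) = b, so b = -138.

-138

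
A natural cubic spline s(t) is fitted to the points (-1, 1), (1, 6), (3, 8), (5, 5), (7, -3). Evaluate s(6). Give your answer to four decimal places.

1.3884

Write M_i for s''(x_i). With h_i = 2, 2, 2, 2 and divided differences Δ_i = 5/2, 1, -3/2, -4, the continuity of s' gives the tridiagonal system
  2·M_0 + 8·M_1 + 2·M_2 = 6(Δ_1 - Δ_0) = -9
  2·M_1 + 8·M_2 + 2·M_3 = 6(Δ_2 - Δ_1) = -15
  2·M_2 + 8·M_3 + 2·M_4 = 6(Δ_3 - Δ_2) = -15
Natural end conditions: M_0 = M_4 = 0.
Solving: M_0 = 0, M_1 = -45/56, M_2 = -9/7, M_3 = -87/56, M_4 = 0.
On [5, 7], s(t) = 5 - 83/28·(t - 5) - 87/112·(t - 5)² + 29/224·(t - 5)³.
With (t - 5) = 1: s(6) = 311/224.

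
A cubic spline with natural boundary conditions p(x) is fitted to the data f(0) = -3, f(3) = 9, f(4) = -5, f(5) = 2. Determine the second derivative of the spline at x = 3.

Write M_i for p''(x_i). With h_i = 3, 1, 1 and divided differences Δ_i = 4, -14, 7, the continuity of p' gives the tridiagonal system
  3·M_0 + 8·M_1 + 1·M_2 = 6(Δ_1 - Δ_0) = -108
  1·M_1 + 4·M_2 + 1·M_3 = 6(Δ_2 - Δ_1) = 126
Natural end conditions: M_0 = M_3 = 0.
Hence M_0 = 0, M_1 = -18, M_2 = 36, M_3 = 0.

-18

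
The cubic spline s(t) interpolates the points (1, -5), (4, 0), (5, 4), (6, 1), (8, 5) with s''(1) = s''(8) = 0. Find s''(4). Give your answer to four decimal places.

With M_i denoting the second derivative at x_i, h_i = 3, 1, 1, 2, and Δ_i = (y_(i+1) − y_i)/h_i = 5/3, 4, -3, 2:
  3·M_0 + 8·M_1 + 1·M_2 = 6(Δ_1 - Δ_0) = 14
  1·M_1 + 4·M_2 + 1·M_3 = 6(Δ_2 - Δ_1) = -42
  1·M_2 + 6·M_3 + 2·M_4 = 6(Δ_3 - Δ_2) = 30
Natural end conditions: M_0 = M_4 = 0.
Hence M_0 = 0, M_1 = 302/89, M_2 = -1170/89, M_3 = 640/89, M_4 = 0.

3.3933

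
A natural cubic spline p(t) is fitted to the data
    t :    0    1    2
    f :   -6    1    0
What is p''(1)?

-12

Let σ_i = p''(x_i). Step sizes h_i = 1, 1; slopes of the chords Δ_i = (y_(i+1) - y_i)/h_i = 7, -1.
  1·σ_0 + 4·σ_1 + 1·σ_2 = 6(Δ_1 - Δ_0) = -48
Natural end conditions: σ_0 = σ_2 = 0.
Solving: σ_0 = 0, σ_1 = -12, σ_2 = 0.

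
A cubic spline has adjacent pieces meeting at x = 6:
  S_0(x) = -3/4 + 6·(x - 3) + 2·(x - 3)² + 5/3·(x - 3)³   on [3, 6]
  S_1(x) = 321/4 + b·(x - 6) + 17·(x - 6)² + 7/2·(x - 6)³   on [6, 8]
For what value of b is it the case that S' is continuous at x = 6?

63

S_0'(x) = 6 + 4·(x - 3) + 5·(x - 3)², so S_0'(6) = 63. On the right, S_1'(6) = b, so b = 63.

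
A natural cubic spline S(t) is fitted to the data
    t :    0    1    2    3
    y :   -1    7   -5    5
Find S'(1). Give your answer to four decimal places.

Let M_i = S''(x_i). Step sizes h_i = 1, 1, 1; slopes of the chords Δ_i = (y_(i+1) - y_i)/h_i = 8, -12, 10.
  1·M_0 + 4·M_1 + 1·M_2 = 6(Δ_1 - Δ_0) = -120
  1·M_1 + 4·M_2 + 1·M_3 = 6(Δ_2 - Δ_1) = 132
Natural end conditions: M_0 = M_3 = 0.
Solving the tridiagonal system: M_0 = 0, M_1 = -204/5, M_2 = 216/5, M_3 = 0.
On [1, 2], S'(t) = b_1 + 2c_1·(t - 1) + 3d_1·(t - 1)² with b_1 = Δ_1 - h_1(2M_1 + M_2)/6 = -28/5, c_1 = M_1/2 = -102/5, d_1 = (M_2 - M_1)/(6h_1) = 14. So S'(1) = -28/5.

-5.6000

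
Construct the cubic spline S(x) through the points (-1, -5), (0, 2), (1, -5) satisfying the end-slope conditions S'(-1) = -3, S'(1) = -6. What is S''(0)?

Let M_i = S''(x_i). Step sizes h_i = 1, 1; slopes of the chords Δ_i = (y_(i+1) - y_i)/h_i = 7, -7.
  1·M_0 + 4·M_1 + 1·M_2 = 6(Δ_1 - Δ_0) = -84
Clamped end conditions give two more equations: 2h_0·M_0 + h_0·M_1 = 6(Δ_0 - S'(-1)) = 60 and h_1·M_1 + 2h_1·M_2 = 6(S'(1) - Δ_1) = 6.
Solving: M_0 = 99/2, M_1 = -39, M_2 = 45/2.

-39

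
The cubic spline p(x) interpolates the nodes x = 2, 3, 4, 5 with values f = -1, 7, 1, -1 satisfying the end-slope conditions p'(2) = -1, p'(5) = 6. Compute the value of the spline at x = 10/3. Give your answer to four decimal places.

6.6444

Put M_i = p'' at the i-th knot. Here h = (1, 1, 1) and Δ = (8, -6, -2), so the interior equations h_(i-1)·M_(i-1) + 2(h_(i-1)+h_i)·M_i + h_i·M_(i+1) = 6(Δ_i − Δ_(i-1)) read
  1·M_0 + 4·M_1 + 1·M_2 = 6(Δ_1 - Δ_0) = -84
  1·M_1 + 4·M_2 + 1·M_3 = 6(Δ_2 - Δ_1) = 24
Clamped end conditions give two more equations: 2h_0·M_0 + h_0·M_1 = 6(Δ_0 - p'(2)) = 54 and h_2·M_2 + 2h_2·M_3 = 6(p'(5) - Δ_2) = 48.
Forward elimination and back-substitution give M_0 = 664/15, M_1 = -518/15, M_2 = 148/15, M_3 = 286/15.
On [3, 4], p(x) = 7 + 58/15·(x - 3) - 259/15·(x - 3)² + 37/5·(x - 3)³.
With (x - 3) = 1/3: p(10/3) = 299/45.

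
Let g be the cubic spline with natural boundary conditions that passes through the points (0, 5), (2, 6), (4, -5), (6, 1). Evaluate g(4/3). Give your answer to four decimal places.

7.2716

With σ_i denoting the second derivative at x_i, h_i = 2, 2, 2, and Δ_i = (y_(i+1) − y_i)/h_i = 1/2, -11/2, 3:
  2·σ_0 + 8·σ_1 + 2·σ_2 = 6(Δ_1 - Δ_0) = -36
  2·σ_1 + 8·σ_2 + 2·σ_3 = 6(Δ_2 - Δ_1) = 51
Natural end conditions: σ_0 = σ_3 = 0.
Forward elimination and back-substitution give σ_0 = 0, σ_1 = -13/2, σ_2 = 8, σ_3 = 0.
On [0, 2], g(x) = 5 + 8/3·x + 0·x² - 13/24·x³.
With x = 4/3: g(4/3) = 589/81.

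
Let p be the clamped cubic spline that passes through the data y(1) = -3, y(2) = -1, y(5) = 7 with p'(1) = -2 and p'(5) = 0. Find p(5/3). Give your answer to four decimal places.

Write σ_i for p''(x_i). With h_i = 1, 3 and divided differences Δ_i = 2, 8/3, the continuity of p' gives the tridiagonal system
  1·σ_0 + 8·σ_1 + 3·σ_2 = 6(Δ_1 - Δ_0) = 4
Clamped end conditions give two more equations: 2h_0·σ_0 + h_0·σ_1 = 6(Δ_0 - p'(1)) = 24 and h_1·σ_1 + 2h_1·σ_2 = 6(p'(5) - Δ_1) = -16.
Solving: σ_0 = 12, σ_1 = 0, σ_2 = -8/3.
On [1, 2], p(t) = -3 - 2·(t - 1) + 6·(t - 1)² - 2·(t - 1)³.
With (t - 1) = 2/3: p(5/3) = -61/27.

-2.2593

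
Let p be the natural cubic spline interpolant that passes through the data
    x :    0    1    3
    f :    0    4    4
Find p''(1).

Let m_i = p''(x_i). Step sizes h_i = 1, 2; slopes of the chords Δ_i = (y_(i+1) - y_i)/h_i = 4, 0.
  1·m_0 + 6·m_1 + 2·m_2 = 6(Δ_1 - Δ_0) = -24
Natural end conditions: m_0 = m_2 = 0.
Hence m_0 = 0, m_1 = -4, m_2 = 0.

-4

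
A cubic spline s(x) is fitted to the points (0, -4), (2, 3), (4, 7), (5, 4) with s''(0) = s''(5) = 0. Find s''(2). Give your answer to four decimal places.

0.1364

Let σ_i = s''(x_i). Step sizes h_i = 2, 2, 1; slopes of the chords Δ_i = (y_(i+1) - y_i)/h_i = 7/2, 2, -3.
  2·σ_0 + 8·σ_1 + 2·σ_2 = 6(Δ_1 - Δ_0) = -9
  2·σ_1 + 6·σ_2 + 1·σ_3 = 6(Δ_2 - Δ_1) = -30
Natural end conditions: σ_0 = σ_3 = 0.
Solving the tridiagonal system: σ_0 = 0, σ_1 = 3/22, σ_2 = -111/22, σ_3 = 0.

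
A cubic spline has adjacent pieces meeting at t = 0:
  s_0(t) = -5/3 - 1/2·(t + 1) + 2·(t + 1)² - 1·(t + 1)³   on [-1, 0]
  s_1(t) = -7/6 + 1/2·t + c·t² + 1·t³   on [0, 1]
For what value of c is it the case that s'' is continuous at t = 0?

s_0''(t) = 4 - 6·(t + 1), so s_0''(0) = -2. On the right, s_1''(0) = 2c, so c = -1.

-1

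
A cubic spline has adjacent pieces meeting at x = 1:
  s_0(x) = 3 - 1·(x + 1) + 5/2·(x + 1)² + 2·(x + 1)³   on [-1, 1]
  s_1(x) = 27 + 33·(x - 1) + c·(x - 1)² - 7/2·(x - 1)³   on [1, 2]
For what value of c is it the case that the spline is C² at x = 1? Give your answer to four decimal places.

s_0''(x) = 5 + 12·(x + 1), so s_0''(1) = 29. On the right, s_1''(1) = 2c, so c = 29/2.

14.5000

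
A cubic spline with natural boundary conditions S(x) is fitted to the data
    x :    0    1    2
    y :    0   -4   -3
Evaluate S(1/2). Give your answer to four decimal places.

With M_i denoting the second derivative at x_i, h_i = 1, 1, and Δ_i = (y_(i+1) − y_i)/h_i = -4, 1:
  1·M_0 + 4·M_1 + 1·M_2 = 6(Δ_1 - Δ_0) = 30
Natural end conditions: M_0 = M_2 = 0.
Forward elimination and back-substitution give M_0 = 0, M_1 = 15/2, M_2 = 0.
On [0, 1], S(x) = 0 - 21/4·x + 0·x² + 5/4·x³.
With x = 1/2: S(1/2) = -79/32.

-2.4688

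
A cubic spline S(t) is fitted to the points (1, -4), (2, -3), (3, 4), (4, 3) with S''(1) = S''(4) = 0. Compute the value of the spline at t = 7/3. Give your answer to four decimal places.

Let M_i = S''(x_i). Step sizes h_i = 1, 1, 1; slopes of the chords Δ_i = (y_(i+1) - y_i)/h_i = 1, 7, -1.
  1·M_0 + 4·M_1 + 1·M_2 = 6(Δ_1 - Δ_0) = 36
  1·M_1 + 4·M_2 + 1·M_3 = 6(Δ_2 - Δ_1) = -48
Natural end conditions: M_0 = M_3 = 0.
Solving the tridiagonal system: M_0 = 0, M_1 = 64/5, M_2 = -76/5, M_3 = 0.
On [2, 3], S(t) = -3 + 79/15·(t - 2) + 32/5·(t - 2)² - 14/3·(t - 2)³.
With (t - 2) = 1/3: S(7/3) = -286/405.

-0.7062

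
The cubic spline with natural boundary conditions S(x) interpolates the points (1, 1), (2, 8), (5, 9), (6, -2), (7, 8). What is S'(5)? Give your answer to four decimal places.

Put M_i = S'' at the i-th knot. Here h = (1, 3, 1, 1) and Δ = (7, 1/3, -11, 10), so the interior equations h_(i-1)·M_(i-1) + 2(h_(i-1)+h_i)·M_i + h_i·M_(i+1) = 6(Δ_i − Δ_(i-1)) read
  1·M_0 + 8·M_1 + 3·M_2 = 6(Δ_1 - Δ_0) = -40
  3·M_1 + 8·M_2 + 1·M_3 = 6(Δ_2 - Δ_1) = -68
  1·M_2 + 4·M_3 + 1·M_4 = 6(Δ_3 - Δ_2) = 126
Natural end conditions: M_0 = M_4 = 0.
Hence M_0 = 0, M_1 = -23/106, M_2 = -676/53, M_3 = 3677/106, M_4 = 0.
On [5, 6], S'(x) = b_2 + 2c_2·(x - 5) + 3d_2·(x - 5)² with b_2 = Δ_2 - h_2(2M_2 + M_3)/6 = -7969/636, c_2 = M_2/2 = -338/53, d_2 = (M_3 - M_2)/(6h_2) = 5029/636. So S'(5) = -7969/636.

-12.5299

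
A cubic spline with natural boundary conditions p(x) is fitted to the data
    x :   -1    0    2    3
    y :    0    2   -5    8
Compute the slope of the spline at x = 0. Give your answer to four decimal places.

Put M_i = p'' at the i-th knot. Here h = (1, 2, 1) and Δ = (2, -7/2, 13), so the interior equations h_(i-1)·M_(i-1) + 2(h_(i-1)+h_i)·M_i + h_i·M_(i+1) = 6(Δ_i − Δ_(i-1)) read
  1·M_0 + 6·M_1 + 2·M_2 = 6(Δ_1 - Δ_0) = -33
  2·M_1 + 6·M_2 + 1·M_3 = 6(Δ_2 - Δ_1) = 99
Natural end conditions: M_0 = M_3 = 0.
Solving the tridiagonal system: M_0 = 0, M_1 = -99/8, M_2 = 165/8, M_3 = 0.
On [0, 2], p'(x) = b_1 + 2c_1·x + 3d_1·x² with b_1 = Δ_1 - h_1(2M_1 + M_2)/6 = -17/8, c_1 = M_1/2 = -99/16, d_1 = (M_2 - M_1)/(6h_1) = 11/4. So p'(0) = -17/8.

-2.1250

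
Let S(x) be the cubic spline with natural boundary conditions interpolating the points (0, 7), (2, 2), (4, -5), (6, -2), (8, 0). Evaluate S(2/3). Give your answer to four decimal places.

5.7090

Write σ_i for S''(x_i). With h_i = 2, 2, 2, 2 and divided differences Δ_i = -5/2, -7/2, 3/2, 1, the continuity of S' gives the tridiagonal system
  2·σ_0 + 8·σ_1 + 2·σ_2 = 6(Δ_1 - Δ_0) = -6
  2·σ_1 + 8·σ_2 + 2·σ_3 = 6(Δ_2 - Δ_1) = 30
  2·σ_2 + 8·σ_3 + 2·σ_4 = 6(Δ_3 - Δ_2) = -3
Natural end conditions: σ_0 = σ_4 = 0.
Solving the tridiagonal system: σ_0 = 0, σ_1 = -213/112, σ_2 = 129/28, σ_3 = -171/112, σ_4 = 0.
On [0, 2], S(x) = 7 - 209/112·x + 0·x² - 71/448·x³.
With x = 2/3: S(2/3) = 1079/189.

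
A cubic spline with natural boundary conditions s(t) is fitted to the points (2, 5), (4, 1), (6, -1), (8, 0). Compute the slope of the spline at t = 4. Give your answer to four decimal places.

Put σ_i = s'' at the i-th knot. Here h = (2, 2, 2) and Δ = (-2, -1, 1/2), so the interior equations h_(i-1)·σ_(i-1) + 2(h_(i-1)+h_i)·σ_i + h_i·σ_(i+1) = 6(Δ_i − Δ_(i-1)) read
  2·σ_0 + 8·σ_1 + 2·σ_2 = 6(Δ_1 - Δ_0) = 6
  2·σ_1 + 8·σ_2 + 2·σ_3 = 6(Δ_2 - Δ_1) = 9
Natural end conditions: σ_0 = σ_3 = 0.
Solving the tridiagonal system: σ_0 = 0, σ_1 = 1/2, σ_2 = 1, σ_3 = 0.
On [4, 6], s'(t) = b_1 + 2c_1·(t - 4) + 3d_1·(t - 4)² with b_1 = Δ_1 - h_1(2σ_1 + σ_2)/6 = -5/3, c_1 = σ_1/2 = 1/4, d_1 = (σ_2 - σ_1)/(6h_1) = 1/24. So s'(4) = -5/3.

-1.6667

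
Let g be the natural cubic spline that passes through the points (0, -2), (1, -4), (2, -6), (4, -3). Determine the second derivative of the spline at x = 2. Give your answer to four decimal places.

3.6522

Let m_i = g''(x_i). Step sizes h_i = 1, 1, 2; slopes of the chords Δ_i = (y_(i+1) - y_i)/h_i = -2, -2, 3/2.
  1·m_0 + 4·m_1 + 1·m_2 = 6(Δ_1 - Δ_0) = 0
  1·m_1 + 6·m_2 + 2·m_3 = 6(Δ_2 - Δ_1) = 21
Natural end conditions: m_0 = m_3 = 0.
Solving: m_0 = 0, m_1 = -21/23, m_2 = 84/23, m_3 = 0.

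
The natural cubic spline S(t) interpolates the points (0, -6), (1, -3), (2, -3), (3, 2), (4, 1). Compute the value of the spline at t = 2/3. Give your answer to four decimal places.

Write M_i for S''(x_i). With h_i = 1, 1, 1, 1 and divided differences Δ_i = 3, 0, 5, -1, the continuity of S' gives the tridiagonal system
  1·M_0 + 4·M_1 + 1·M_2 = 6(Δ_1 - Δ_0) = -18
  1·M_1 + 4·M_2 + 1·M_3 = 6(Δ_2 - Δ_1) = 30
  1·M_2 + 4·M_3 + 1·M_4 = 6(Δ_3 - Δ_2) = -36
Natural end conditions: M_0 = M_4 = 0.
Solving the tridiagonal system: M_0 = 0, M_1 = -213/28, M_2 = 87/7, M_3 = -339/28, M_4 = 0.
On [0, 1], S(t) = -6 + 239/56·t + 0·t² - 71/56·t³.
With t = 2/3: S(2/3) = -2669/756.

-3.5304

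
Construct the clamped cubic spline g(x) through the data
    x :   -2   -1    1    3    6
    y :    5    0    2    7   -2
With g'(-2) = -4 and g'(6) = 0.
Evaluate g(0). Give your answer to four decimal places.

Let m_i = g''(x_i). Step sizes h_i = 1, 2, 2, 3; slopes of the chords Δ_i = (y_(i+1) - y_i)/h_i = -5, 1, 5/2, -3.
  1·m_0 + 6·m_1 + 2·m_2 = 6(Δ_1 - Δ_0) = 36
  2·m_1 + 8·m_2 + 2·m_3 = 6(Δ_2 - Δ_1) = 9
  2·m_2 + 10·m_3 + 3·m_4 = 6(Δ_3 - Δ_2) = -33
Clamped end conditions give two more equations: 2h_0·m_0 + h_0·m_1 = 6(Δ_0 - g'(-2)) = -6 and h_3·m_3 + 2h_3·m_4 = 6(g'(6) - Δ_3) = 18.
Hence m_0 = -1361/212, m_1 = 725/106, m_2 = 293/424, m_3 = -541/106, m_4 = 1177/212.
On [-1, 1], g(x) = 0 - 1607/424·(x + 1) + 725/212·(x + 1)² - 869/1696·(x + 1)³.
With (x + 1) = 1: g(0) = -1497/1696.

-0.8827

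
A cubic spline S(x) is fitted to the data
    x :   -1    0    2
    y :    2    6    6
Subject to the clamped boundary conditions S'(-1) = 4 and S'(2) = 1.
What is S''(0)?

-6

Write m_i for S''(x_i). With h_i = 1, 2 and divided differences Δ_i = 4, 0, the continuity of S' gives the tridiagonal system
  1·m_0 + 6·m_1 + 2·m_2 = 6(Δ_1 - Δ_0) = -24
Clamped end conditions give two more equations: 2h_0·m_0 + h_0·m_1 = 6(Δ_0 - S'(-1)) = 0 and h_1·m_1 + 2h_1·m_2 = 6(S'(2) - Δ_1) = 6.
Solving: m_0 = 3, m_1 = -6, m_2 = 9/2.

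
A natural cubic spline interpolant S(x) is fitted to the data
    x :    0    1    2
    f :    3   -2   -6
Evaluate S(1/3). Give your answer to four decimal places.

Write M_i for S''(x_i). With h_i = 1, 1 and divided differences Δ_i = -5, -4, the continuity of S' gives the tridiagonal system
  1·M_0 + 4·M_1 + 1·M_2 = 6(Δ_1 - Δ_0) = 6
Natural end conditions: M_0 = M_2 = 0.
Solving the tridiagonal system: M_0 = 0, M_1 = 3/2, M_2 = 0.
On [0, 1], S(x) = 3 - 21/4·x + 0·x² + 1/4·x³.
With x = 1/3: S(1/3) = 34/27.

1.2593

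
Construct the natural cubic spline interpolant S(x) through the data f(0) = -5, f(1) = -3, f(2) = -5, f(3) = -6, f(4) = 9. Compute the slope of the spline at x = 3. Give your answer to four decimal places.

Write M_i for S''(x_i). With h_i = 1, 1, 1, 1 and divided differences Δ_i = 2, -2, -1, 15, the continuity of S' gives the tridiagonal system
  1·M_0 + 4·M_1 + 1·M_2 = 6(Δ_1 - Δ_0) = -24
  1·M_1 + 4·M_2 + 1·M_3 = 6(Δ_2 - Δ_1) = 6
  1·M_2 + 4·M_3 + 1·M_4 = 6(Δ_3 - Δ_2) = 96
Natural end conditions: M_0 = M_4 = 0.
Solving: M_0 = 0, M_1 = -36/7, M_2 = -24/7, M_3 = 174/7, M_4 = 0.
On [3, 4], S'(x) = b_3 + 2c_3·(x - 3) + 3d_3·(x - 3)² with b_3 = Δ_3 - h_3(2M_3 + M_4)/6 = 47/7, c_3 = M_3/2 = 87/7, d_3 = (M_4 - M_3)/(6h_3) = -29/7. So S'(3) = 47/7.

6.7143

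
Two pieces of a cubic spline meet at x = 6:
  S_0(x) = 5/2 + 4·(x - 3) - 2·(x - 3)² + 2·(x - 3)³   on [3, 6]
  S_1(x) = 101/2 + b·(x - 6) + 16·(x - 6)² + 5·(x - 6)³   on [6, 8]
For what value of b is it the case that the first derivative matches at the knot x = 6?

S_0'(x) = 4 - 4·(x - 3) + 6·(x - 3)², so S_0'(6) = 46. On the right, S_1'(6) = b, so b = 46.

46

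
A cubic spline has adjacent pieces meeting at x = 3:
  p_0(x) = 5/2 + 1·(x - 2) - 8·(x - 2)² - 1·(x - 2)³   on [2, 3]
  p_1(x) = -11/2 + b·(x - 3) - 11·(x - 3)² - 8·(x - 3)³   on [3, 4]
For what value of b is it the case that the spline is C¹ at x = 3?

p_0'(x) = 1 - 16·(x - 2) - 3·(x - 2)², so p_0'(3) = -18. On the right, p_1'(3) = b, so b = -18.

-18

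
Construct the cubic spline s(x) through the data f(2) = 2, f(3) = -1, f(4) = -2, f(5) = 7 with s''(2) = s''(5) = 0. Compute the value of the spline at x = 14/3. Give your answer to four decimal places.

3.2494

Write σ_i for s''(x_i). With h_i = 1, 1, 1 and divided differences Δ_i = -3, -1, 9, the continuity of s' gives the tridiagonal system
  1·σ_0 + 4·σ_1 + 1·σ_2 = 6(Δ_1 - Δ_0) = 12
  1·σ_1 + 4·σ_2 + 1·σ_3 = 6(Δ_2 - Δ_1) = 60
Natural end conditions: σ_0 = σ_3 = 0.
Hence σ_0 = 0, σ_1 = -4/5, σ_2 = 76/5, σ_3 = 0.
On [4, 5], s(x) = -2 + 59/15·(x - 4) + 38/5·(x - 4)² - 38/15·(x - 4)³.
With (x - 4) = 2/3: s(14/3) = 1316/405.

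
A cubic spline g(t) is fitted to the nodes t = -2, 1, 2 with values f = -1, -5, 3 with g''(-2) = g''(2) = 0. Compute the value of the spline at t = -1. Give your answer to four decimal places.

Put m_i = g'' at the i-th knot. Here h = (3, 1) and Δ = (-4/3, 8), so the interior equations h_(i-1)·m_(i-1) + 2(h_(i-1)+h_i)·m_i + h_i·m_(i+1) = 6(Δ_i − Δ_(i-1)) read
  3·m_0 + 8·m_1 + 1·m_2 = 6(Δ_1 - Δ_0) = 56
Natural end conditions: m_0 = m_2 = 0.
Solving: m_0 = 0, m_1 = 7, m_2 = 0.
On [-2, 1], g(t) = -1 - 29/6·(t + 2) + 0·(t + 2)² + 7/18·(t + 2)³.
With (t + 2) = 1: g(-1) = -49/9.

-5.4444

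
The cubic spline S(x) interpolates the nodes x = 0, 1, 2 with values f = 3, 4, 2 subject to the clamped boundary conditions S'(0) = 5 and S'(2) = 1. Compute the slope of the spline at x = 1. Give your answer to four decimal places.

-2.2500

Write m_i for S''(x_i). With h_i = 1, 1 and divided differences Δ_i = 1, -2, the continuity of S' gives the tridiagonal system
  1·m_0 + 4·m_1 + 1·m_2 = 6(Δ_1 - Δ_0) = -18
Clamped end conditions give two more equations: 2h_0·m_0 + h_0·m_1 = 6(Δ_0 - S'(0)) = -24 and h_1·m_1 + 2h_1·m_2 = 6(S'(2) - Δ_1) = 18.
Solving the tridiagonal system: m_0 = -19/2, m_1 = -5, m_2 = 23/2.
On [1, 2], S'(x) = b_1 + 2c_1·(x - 1) + 3d_1·(x - 1)² with b_1 = Δ_1 - h_1(2m_1 + m_2)/6 = -9/4, c_1 = m_1/2 = -5/2, d_1 = (m_2 - m_1)/(6h_1) = 11/4. So S'(1) = -9/4.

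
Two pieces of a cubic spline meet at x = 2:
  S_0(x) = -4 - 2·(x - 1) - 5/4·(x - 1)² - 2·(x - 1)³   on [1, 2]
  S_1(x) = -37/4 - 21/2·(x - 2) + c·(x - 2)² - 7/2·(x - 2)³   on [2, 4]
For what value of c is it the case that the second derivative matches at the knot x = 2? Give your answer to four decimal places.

S_0''(x) = -5/2 - 12·(x - 1), so S_0''(2) = -29/2. On the right, S_1''(2) = 2c, so c = -29/4.

-7.2500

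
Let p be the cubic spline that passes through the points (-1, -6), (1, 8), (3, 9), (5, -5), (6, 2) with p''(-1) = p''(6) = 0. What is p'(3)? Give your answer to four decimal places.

Write m_i for p''(x_i). With h_i = 2, 2, 2, 1 and divided differences Δ_i = 7, 1/2, -7, 7, the continuity of p' gives the tridiagonal system
  2·m_0 + 8·m_1 + 2·m_2 = 6(Δ_1 - Δ_0) = -39
  2·m_1 + 8·m_2 + 2·m_3 = 6(Δ_2 - Δ_1) = -45
  2·m_2 + 6·m_3 + 1·m_4 = 6(Δ_3 - Δ_2) = 84
Natural end conditions: m_0 = m_4 = 0.
Solving: m_0 = 0, m_1 = -105/41, m_2 = -759/82, m_3 = 1401/82, m_4 = 0.
On [3, 5], p'(t) = b_2 + 2c_2·(t - 3) + 3d_2·(t - 3)² with b_2 = Δ_2 - h_2(2m_2 + m_3)/6 = -535/82, c_2 = m_2/2 = -759/164, d_2 = (m_3 - m_2)/(6h_2) = 90/41. So p'(3) = -535/82.

-6.5244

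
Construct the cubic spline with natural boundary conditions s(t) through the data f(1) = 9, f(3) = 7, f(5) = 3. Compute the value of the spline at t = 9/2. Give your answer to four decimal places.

4.1172

Let σ_i = s''(x_i). Step sizes h_i = 2, 2; slopes of the chords Δ_i = (y_(i+1) - y_i)/h_i = -1, -2.
  2·σ_0 + 8·σ_1 + 2·σ_2 = 6(Δ_1 - Δ_0) = -6
Natural end conditions: σ_0 = σ_2 = 0.
Solving: σ_0 = 0, σ_1 = -3/4, σ_2 = 0.
On [3, 5], s(t) = 7 - 3/2·(t - 3) - 3/8·(t - 3)² + 1/16·(t - 3)³.
With (t - 3) = 3/2: s(9/2) = 527/128.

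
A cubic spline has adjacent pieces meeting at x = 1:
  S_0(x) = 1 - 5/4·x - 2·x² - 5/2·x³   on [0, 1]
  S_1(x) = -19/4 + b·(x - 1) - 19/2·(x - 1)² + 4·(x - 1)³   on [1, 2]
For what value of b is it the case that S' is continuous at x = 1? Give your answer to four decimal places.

-12.7500

S_0'(x) = -5/4 - 4·x - 15/2·x², so S_0'(1) = -51/4. On the right, S_1'(1) = b, so b = -51/4.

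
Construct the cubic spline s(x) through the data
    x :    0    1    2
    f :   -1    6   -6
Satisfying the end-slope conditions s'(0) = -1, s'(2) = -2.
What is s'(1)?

-3

With m_i denoting the second derivative at x_i, h_i = 1, 1, and Δ_i = (y_(i+1) − y_i)/h_i = 7, -12:
  1·m_0 + 4·m_1 + 1·m_2 = 6(Δ_1 - Δ_0) = -114
Clamped end conditions give two more equations: 2h_0·m_0 + h_0·m_1 = 6(Δ_0 - s'(0)) = 48 and h_1·m_1 + 2h_1·m_2 = 6(s'(2) - Δ_1) = 60.
Hence m_0 = 52, m_1 = -56, m_2 = 58.
On [1, 2], s'(x) = b_1 + 2c_1·(x - 1) + 3d_1·(x - 1)² with b_1 = Δ_1 - h_1(2m_1 + m_2)/6 = -3, c_1 = m_1/2 = -28, d_1 = (m_2 - m_1)/(6h_1) = 19. So s'(1) = -3.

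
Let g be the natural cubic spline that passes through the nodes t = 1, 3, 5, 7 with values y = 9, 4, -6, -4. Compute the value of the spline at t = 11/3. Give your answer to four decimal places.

0.4099

Put M_i = g'' at the i-th knot. Here h = (2, 2, 2) and Δ = (-5/2, -5, 1), so the interior equations h_(i-1)·M_(i-1) + 2(h_(i-1)+h_i)·M_i + h_i·M_(i+1) = 6(Δ_i − Δ_(i-1)) read
  2·M_0 + 8·M_1 + 2·M_2 = 6(Δ_1 - Δ_0) = -15
  2·M_1 + 8·M_2 + 2·M_3 = 6(Δ_2 - Δ_1) = 36
Natural end conditions: M_0 = M_3 = 0.
Forward elimination and back-substitution give M_0 = 0, M_1 = -16/5, M_2 = 53/10, M_3 = 0.
On [3, 5], g(t) = 4 - 139/30·(t - 3) - 8/5·(t - 3)² + 17/24·(t - 3)³.
With (t - 3) = 2/3: g(11/3) = 166/405.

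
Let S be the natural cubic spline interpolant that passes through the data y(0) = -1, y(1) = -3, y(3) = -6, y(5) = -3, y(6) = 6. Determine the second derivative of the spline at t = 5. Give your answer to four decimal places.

Put M_i = S'' at the i-th knot. Here h = (1, 2, 2, 1) and Δ = (-2, -3/2, 3/2, 9), so the interior equations h_(i-1)·M_(i-1) + 2(h_(i-1)+h_i)·M_i + h_i·M_(i+1) = 6(Δ_i − Δ_(i-1)) read
  1·M_0 + 6·M_1 + 2·M_2 = 6(Δ_1 - Δ_0) = 3
  2·M_1 + 8·M_2 + 2·M_3 = 6(Δ_2 - Δ_1) = 18
  2·M_2 + 6·M_3 + 1·M_4 = 6(Δ_3 - Δ_2) = 45
Natural end conditions: M_0 = M_4 = 0.
Forward elimination and back-substitution give M_0 = 0, M_1 = 2/5, M_2 = 3/10, M_3 = 37/5, M_4 = 0.

7.4000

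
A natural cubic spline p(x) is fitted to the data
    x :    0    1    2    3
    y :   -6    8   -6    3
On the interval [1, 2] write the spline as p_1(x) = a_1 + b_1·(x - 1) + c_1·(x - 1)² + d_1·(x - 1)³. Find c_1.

Write M_i for p''(x_i). With h_i = 1, 1, 1 and divided differences Δ_i = 14, -14, 9, the continuity of p' gives the tridiagonal system
  1·M_0 + 4·M_1 + 1·M_2 = 6(Δ_1 - Δ_0) = -168
  1·M_1 + 4·M_2 + 1·M_3 = 6(Δ_2 - Δ_1) = 138
Natural end conditions: M_0 = M_3 = 0.
Forward elimination and back-substitution give M_0 = 0, M_1 = -54, M_2 = 48, M_3 = 0.
On [1, 2], with p_1(x) = a_1 + b_1·(x - 1) + c_1·(x - 1)² + d_1·(x - 1)³: c_1 = M_1/2 = -27, d_1 = (M_2 - M_1)/(6h_1) = 17, b_1 = Δ_1 - h_1(2M_1 + M_2)/6 = -4.

-27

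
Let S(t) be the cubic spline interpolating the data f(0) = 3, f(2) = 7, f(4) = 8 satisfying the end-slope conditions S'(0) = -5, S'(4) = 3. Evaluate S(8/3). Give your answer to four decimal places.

7.5185

Let m_i = S''(x_i). Step sizes h_i = 2, 2; slopes of the chords Δ_i = (y_(i+1) - y_i)/h_i = 2, 1/2.
  2·m_0 + 8·m_1 + 2·m_2 = 6(Δ_1 - Δ_0) = -9
Clamped end conditions give two more equations: 2h_0·m_0 + h_0·m_1 = 6(Δ_0 - S'(0)) = 42 and h_1·m_1 + 2h_1·m_2 = 6(S'(4) - Δ_1) = 15.
Solving: m_0 = 109/8, m_1 = -25/4, m_2 = 55/8.
On [2, 4], S(t) = 7 + 19/8·(t - 2) - 25/8·(t - 2)² + 35/32·(t - 2)³.
With (t - 2) = 2/3: S(8/3) = 203/27.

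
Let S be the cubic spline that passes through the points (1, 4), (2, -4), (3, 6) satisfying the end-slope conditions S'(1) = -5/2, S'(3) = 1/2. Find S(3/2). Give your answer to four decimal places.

-0.5625

Let M_i = S''(x_i). Step sizes h_i = 1, 1; slopes of the chords Δ_i = (y_(i+1) - y_i)/h_i = -8, 10.
  1·M_0 + 4·M_1 + 1·M_2 = 6(Δ_1 - Δ_0) = 108
Clamped end conditions give two more equations: 2h_0·M_0 + h_0·M_1 = 6(Δ_0 - S'(1)) = -33 and h_1·M_1 + 2h_1·M_2 = 6(S'(3) - Δ_1) = -57.
Hence M_0 = -42, M_1 = 51, M_2 = -54.
On [1, 2], S(x) = 4 - 5/2·(x - 1) - 21·(x - 1)² + 31/2·(x - 1)³.
With (x - 1) = 1/2: S(3/2) = -9/16.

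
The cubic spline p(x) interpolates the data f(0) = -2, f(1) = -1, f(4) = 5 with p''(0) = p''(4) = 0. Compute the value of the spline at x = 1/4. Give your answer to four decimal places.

-1.7793

Let σ_i = p''(x_i). Step sizes h_i = 1, 3; slopes of the chords Δ_i = (y_(i+1) - y_i)/h_i = 1, 2.
  1·σ_0 + 8·σ_1 + 3·σ_2 = 6(Δ_1 - Δ_0) = 6
Natural end conditions: σ_0 = σ_2 = 0.
Hence σ_0 = 0, σ_1 = 3/4, σ_2 = 0.
On [0, 1], p(x) = -2 + 7/8·x + 0·x² + 1/8·x³.
With x = 1/4: p(1/4) = -911/512.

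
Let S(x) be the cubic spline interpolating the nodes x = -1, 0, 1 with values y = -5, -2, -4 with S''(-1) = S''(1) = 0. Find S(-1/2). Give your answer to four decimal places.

Let M_i = S''(x_i). Step sizes h_i = 1, 1; slopes of the chords Δ_i = (y_(i+1) - y_i)/h_i = 3, -2.
  1·M_0 + 4·M_1 + 1·M_2 = 6(Δ_1 - Δ_0) = -30
Natural end conditions: M_0 = M_2 = 0.
Forward elimination and back-substitution give M_0 = 0, M_1 = -15/2, M_2 = 0.
On [-1, 0], S(x) = -5 + 17/4·(x + 1) + 0·(x + 1)² - 5/4·(x + 1)³.
With (x + 1) = 1/2: S(-1/2) = -97/32.

-3.0313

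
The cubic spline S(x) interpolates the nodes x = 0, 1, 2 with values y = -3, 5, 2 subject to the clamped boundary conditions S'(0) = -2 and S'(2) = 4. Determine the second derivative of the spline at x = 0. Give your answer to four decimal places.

With σ_i denoting the second derivative at x_i, h_i = 1, 1, and Δ_i = (y_(i+1) − y_i)/h_i = 8, -3:
  1·σ_0 + 4·σ_1 + 1·σ_2 = 6(Δ_1 - Δ_0) = -66
Clamped end conditions give two more equations: 2h_0·σ_0 + h_0·σ_1 = 6(Δ_0 - S'(0)) = 60 and h_1·σ_1 + 2h_1·σ_2 = 6(S'(2) - Δ_1) = 42.
Hence σ_0 = 99/2, σ_1 = -39, σ_2 = 81/2.

49.5000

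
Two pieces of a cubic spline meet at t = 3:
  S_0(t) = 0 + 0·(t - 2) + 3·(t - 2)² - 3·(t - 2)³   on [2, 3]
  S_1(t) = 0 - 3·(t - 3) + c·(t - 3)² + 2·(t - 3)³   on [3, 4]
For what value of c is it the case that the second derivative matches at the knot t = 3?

-6

S_0''(t) = 6 - 18·(t - 2), so S_0''(3) = -12. On the right, S_1''(3) = 2c, so c = -6.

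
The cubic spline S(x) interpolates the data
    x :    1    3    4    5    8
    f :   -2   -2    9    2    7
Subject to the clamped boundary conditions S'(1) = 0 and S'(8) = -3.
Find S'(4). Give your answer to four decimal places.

Write σ_i for S''(x_i). With h_i = 2, 1, 1, 3 and divided differences Δ_i = 0, 11, -7, 5/3, the continuity of S' gives the tridiagonal system
  2·σ_0 + 6·σ_1 + 1·σ_2 = 6(Δ_1 - Δ_0) = 66
  1·σ_1 + 4·σ_2 + 1·σ_3 = 6(Δ_2 - Δ_1) = -108
  1·σ_2 + 8·σ_3 + 3·σ_4 = 6(Δ_3 - Δ_2) = 52
Clamped end conditions give two more equations: 2h_0·σ_0 + h_0·σ_1 = 6(Δ_0 - S'(1)) = 0 and h_3·σ_3 + 2h_3·σ_4 = 6(S'(8) - Δ_3) = -28.
Solving: σ_0 = -806/79, σ_1 = 1612/79, σ_2 = -2846/79, σ_3 = 1240/79, σ_4 = -2966/237.
On [4, 5], S'(x) = b_2 + 2c_2·(x - 4) + 3d_2·(x - 4)² with b_2 = Δ_2 - h_2(2σ_2 + σ_3)/6 = 189/79, c_2 = σ_2/2 = -1423/79, d_2 = (σ_3 - σ_2)/(6h_2) = 681/79. So S'(4) = 189/79.

2.3924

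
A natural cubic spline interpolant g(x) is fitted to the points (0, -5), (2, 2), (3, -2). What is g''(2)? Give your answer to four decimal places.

-7.5000

Let σ_i = g''(x_i). Step sizes h_i = 2, 1; slopes of the chords Δ_i = (y_(i+1) - y_i)/h_i = 7/2, -4.
  2·σ_0 + 6·σ_1 + 1·σ_2 = 6(Δ_1 - Δ_0) = -45
Natural end conditions: σ_0 = σ_2 = 0.
Solving: σ_0 = 0, σ_1 = -15/2, σ_2 = 0.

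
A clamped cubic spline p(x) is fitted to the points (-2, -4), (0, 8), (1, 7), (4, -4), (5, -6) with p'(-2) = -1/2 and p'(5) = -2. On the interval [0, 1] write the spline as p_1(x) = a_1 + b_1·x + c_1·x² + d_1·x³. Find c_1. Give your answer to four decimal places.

Write M_i for p''(x_i). With h_i = 2, 1, 3, 1 and divided differences Δ_i = 6, -1, -11/3, -2, the continuity of p' gives the tridiagonal system
  2·M_0 + 6·M_1 + 1·M_2 = 6(Δ_1 - Δ_0) = -42
  1·M_1 + 8·M_2 + 3·M_3 = 6(Δ_2 - Δ_1) = -16
  3·M_2 + 8·M_3 + 1·M_4 = 6(Δ_3 - Δ_2) = 10
Clamped end conditions give two more equations: 2h_0·M_0 + h_0·M_1 = 6(Δ_0 - p'(-2)) = 39 and h_3·M_3 + 2h_3·M_4 = 6(p'(5) - Δ_3) = 0.
Solving the tridiagonal system: M_0 = 947/60, M_1 = -181/15, M_2 = -7/6, M_3 = 9/5, M_4 = -9/10.
On [0, 1], with p_1(x) = a_1 + b_1·x + c_1·x² + d_1·x³: c_1 = M_1/2 = -181/30, d_1 = (M_2 - M_1)/(6h_1) = 109/60, b_1 = Δ_1 - h_1(2M_1 + M_2)/6 = 193/60.

-6.0333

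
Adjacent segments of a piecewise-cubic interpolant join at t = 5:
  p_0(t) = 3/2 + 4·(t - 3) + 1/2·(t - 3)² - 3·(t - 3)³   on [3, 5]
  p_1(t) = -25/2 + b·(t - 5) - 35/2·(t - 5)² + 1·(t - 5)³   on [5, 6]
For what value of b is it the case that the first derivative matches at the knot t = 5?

p_0'(t) = 4 + 1·(t - 3) - 9·(t - 3)², so p_0'(5) = -30. On the right, p_1'(5) = b, so b = -30.

-30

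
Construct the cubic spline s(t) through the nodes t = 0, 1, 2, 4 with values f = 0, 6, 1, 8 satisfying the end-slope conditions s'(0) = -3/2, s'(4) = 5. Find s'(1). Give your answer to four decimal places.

2.3409

Let σ_i = s''(x_i). Step sizes h_i = 1, 1, 2; slopes of the chords Δ_i = (y_(i+1) - y_i)/h_i = 6, -5, 7/2.
  1·σ_0 + 4·σ_1 + 1·σ_2 = 6(Δ_1 - Δ_0) = -66
  1·σ_1 + 6·σ_2 + 2·σ_3 = 6(Δ_2 - Δ_1) = 51
Clamped end conditions give two more equations: 2h_0·σ_0 + h_0·σ_1 = 6(Δ_0 - s'(0)) = 45 and h_2·σ_2 + 2h_2·σ_3 = 6(s'(4) - Δ_2) = 9.
Solving the tridiagonal system: σ_0 = 821/22, σ_1 = -326/11, σ_2 = 335/22, σ_3 = -59/11.
On [1, 2], s'(t) = b_1 + 2c_1·(t - 1) + 3d_1·(t - 1)² with b_1 = Δ_1 - h_1(2σ_1 + σ_2)/6 = 103/44, c_1 = σ_1/2 = -163/11, d_1 = (σ_2 - σ_1)/(6h_1) = 329/44. So s'(1) = 103/44.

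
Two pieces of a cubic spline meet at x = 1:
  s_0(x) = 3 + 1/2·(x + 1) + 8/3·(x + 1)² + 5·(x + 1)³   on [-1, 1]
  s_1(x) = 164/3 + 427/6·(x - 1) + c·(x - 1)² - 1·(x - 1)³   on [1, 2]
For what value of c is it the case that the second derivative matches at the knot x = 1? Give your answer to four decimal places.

32.6667

s_0''(x) = 16/3 + 30·(x + 1), so s_0''(1) = 196/3. On the right, s_1''(1) = 2c, so c = 98/3.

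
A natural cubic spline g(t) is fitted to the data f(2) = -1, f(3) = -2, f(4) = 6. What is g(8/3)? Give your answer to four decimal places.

Put σ_i = g'' at the i-th knot. Here h = (1, 1) and Δ = (-1, 8), so the interior equations h_(i-1)·σ_(i-1) + 2(h_(i-1)+h_i)·σ_i + h_i·σ_(i+1) = 6(Δ_i − Δ_(i-1)) read
  1·σ_0 + 4·σ_1 + 1·σ_2 = 6(Δ_1 - Δ_0) = 54
Natural end conditions: σ_0 = σ_2 = 0.
Solving: σ_0 = 0, σ_1 = 27/2, σ_2 = 0.
On [2, 3], g(t) = -1 - 13/4·(t - 2) + 0·(t - 2)² + 9/4·(t - 2)³.
With (t - 2) = 2/3: g(8/3) = -5/2.

-2.5000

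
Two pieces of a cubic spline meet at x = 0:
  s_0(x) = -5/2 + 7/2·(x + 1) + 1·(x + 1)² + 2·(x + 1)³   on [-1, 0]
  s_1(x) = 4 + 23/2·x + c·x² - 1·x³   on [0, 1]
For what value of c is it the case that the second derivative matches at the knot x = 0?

7

s_0''(x) = 2 + 12·(x + 1), so s_0''(0) = 14. On the right, s_1''(0) = 2c, so c = 7.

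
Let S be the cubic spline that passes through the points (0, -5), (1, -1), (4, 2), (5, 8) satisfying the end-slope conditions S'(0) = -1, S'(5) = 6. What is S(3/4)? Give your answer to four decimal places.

-2.3348

With σ_i denoting the second derivative at x_i, h_i = 1, 3, 1, and Δ_i = (y_(i+1) − y_i)/h_i = 4, 1, 6:
  1·σ_0 + 8·σ_1 + 3·σ_2 = 6(Δ_1 - Δ_0) = -18
  3·σ_1 + 8·σ_2 + 1·σ_3 = 6(Δ_2 - Δ_1) = 30
Clamped end conditions give two more equations: 2h_0·σ_0 + h_0·σ_1 = 6(Δ_0 - S'(0)) = 30 and h_2·σ_2 + 2h_2·σ_3 = 6(S'(5) - Δ_2) = 0.
Solving: σ_0 = 130/7, σ_1 = -50/7, σ_2 = 48/7, σ_3 = -24/7.
On [0, 1], S(t) = -5 - 1·t + 65/7·t² - 30/7·t³.
With t = 3/4: S(3/4) = -523/224.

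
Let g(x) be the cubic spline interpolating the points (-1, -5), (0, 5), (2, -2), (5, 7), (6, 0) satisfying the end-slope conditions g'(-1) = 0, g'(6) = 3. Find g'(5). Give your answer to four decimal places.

Put σ_i = g'' at the i-th knot. Here h = (1, 2, 3, 1) and Δ = (10, -7/2, 3, -7), so the interior equations h_(i-1)·σ_(i-1) + 2(h_(i-1)+h_i)·σ_i + h_i·σ_(i+1) = 6(Δ_i − Δ_(i-1)) read
  1·σ_0 + 6·σ_1 + 2·σ_2 = 6(Δ_1 - Δ_0) = -81
  2·σ_1 + 10·σ_2 + 3·σ_3 = 6(Δ_2 - Δ_1) = 39
  3·σ_2 + 8·σ_3 + 1·σ_4 = 6(Δ_3 - Δ_2) = -60
Clamped end conditions give two more equations: 2h_0·σ_0 + h_0·σ_1 = 6(Δ_0 - g'(-1)) = 60 and h_3·σ_3 + 2h_3·σ_4 = 6(g'(6) - Δ_3) = 60.
Forward elimination and back-substitution give σ_0 = 3159/74, σ_1 = -939/37, σ_2 = 2115/148, σ_3 = -1311/74, σ_4 = 5751/148.
On [5, 6], g'(x) = b_3 + 2c_3·(x - 5) + 3d_3·(x - 5)² with b_3 = Δ_3 - h_3(2σ_3 + σ_4)/6 = -2241/296, c_3 = σ_3/2 = -1311/148, d_3 = (σ_4 - σ_3)/(6h_3) = 2791/296. So g'(5) = -2241/296.

-7.5709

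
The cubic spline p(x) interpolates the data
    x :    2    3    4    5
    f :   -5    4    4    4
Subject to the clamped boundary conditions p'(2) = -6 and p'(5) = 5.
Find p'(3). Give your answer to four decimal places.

9.1333

Write σ_i for p''(x_i). With h_i = 1, 1, 1 and divided differences Δ_i = 9, 0, 0, the continuity of p' gives the tridiagonal system
  1·σ_0 + 4·σ_1 + 1·σ_2 = 6(Δ_1 - Δ_0) = -54
  1·σ_1 + 4·σ_2 + 1·σ_3 = 6(Δ_2 - Δ_1) = 0
Clamped end conditions give two more equations: 2h_0·σ_0 + h_0·σ_1 = 6(Δ_0 - p'(2)) = 90 and h_2·σ_2 + 2h_2·σ_3 = 6(p'(5) - Δ_2) = 30.
Solving the tridiagonal system: σ_0 = 896/15, σ_1 = -442/15, σ_2 = 62/15, σ_3 = 194/15.
On [3, 4], p'(x) = b_1 + 2c_1·(x - 3) + 3d_1·(x - 3)² with b_1 = Δ_1 - h_1(2σ_1 + σ_2)/6 = 137/15, c_1 = σ_1/2 = -221/15, d_1 = (σ_2 - σ_1)/(6h_1) = 28/5. So p'(3) = 137/15.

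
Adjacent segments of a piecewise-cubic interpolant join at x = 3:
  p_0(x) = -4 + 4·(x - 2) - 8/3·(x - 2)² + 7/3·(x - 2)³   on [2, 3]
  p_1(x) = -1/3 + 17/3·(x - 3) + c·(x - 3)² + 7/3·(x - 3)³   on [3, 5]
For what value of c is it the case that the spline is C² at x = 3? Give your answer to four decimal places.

4.3333

p_0''(x) = -16/3 + 14·(x - 2), so p_0''(3) = 26/3. On the right, p_1''(3) = 2c, so c = 13/3.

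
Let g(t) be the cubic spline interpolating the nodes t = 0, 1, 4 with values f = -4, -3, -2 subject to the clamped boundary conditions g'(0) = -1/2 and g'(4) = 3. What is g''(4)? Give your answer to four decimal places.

4.0417

Let m_i = g''(x_i). Step sizes h_i = 1, 3; slopes of the chords Δ_i = (y_(i+1) - y_i)/h_i = 1, 1/3.
  1·m_0 + 8·m_1 + 3·m_2 = 6(Δ_1 - Δ_0) = -4
Clamped end conditions give two more equations: 2h_0·m_0 + h_0·m_1 = 6(Δ_0 - g'(0)) = 9 and h_1·m_1 + 2h_1·m_2 = 6(g'(4) - Δ_1) = 16.
Hence m_0 = 47/8, m_1 = -11/4, m_2 = 97/24.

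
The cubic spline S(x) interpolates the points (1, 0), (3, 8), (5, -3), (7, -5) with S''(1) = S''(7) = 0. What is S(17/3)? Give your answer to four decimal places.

Put m_i = S'' at the i-th knot. Here h = (2, 2, 2) and Δ = (4, -11/2, -1), so the interior equations h_(i-1)·m_(i-1) + 2(h_(i-1)+h_i)·m_i + h_i·m_(i+1) = 6(Δ_i − Δ_(i-1)) read
  2·m_0 + 8·m_1 + 2·m_2 = 6(Δ_1 - Δ_0) = -57
  2·m_1 + 8·m_2 + 2·m_3 = 6(Δ_2 - Δ_1) = 27
Natural end conditions: m_0 = m_3 = 0.
Forward elimination and back-substitution give m_0 = 0, m_1 = -17/2, m_2 = 11/2, m_3 = 0.
On [5, 7], S(x) = -3 - 14/3·(x - 5) + 11/4·(x - 5)² - 11/24·(x - 5)³.
With (x - 5) = 2/3: S(17/3) = -407/81.

-5.0247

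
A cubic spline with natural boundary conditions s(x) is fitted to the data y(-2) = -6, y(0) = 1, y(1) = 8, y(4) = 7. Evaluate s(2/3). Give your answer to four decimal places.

Write M_i for s''(x_i). With h_i = 2, 1, 3 and divided differences Δ_i = 7/2, 7, -1/3, the continuity of s' gives the tridiagonal system
  2·M_0 + 6·M_1 + 1·M_2 = 6(Δ_1 - Δ_0) = 21
  1·M_1 + 8·M_2 + 3·M_3 = 6(Δ_2 - Δ_1) = -44
Natural end conditions: M_0 = M_3 = 0.
Hence M_0 = 0, M_1 = 212/47, M_2 = -285/47, M_3 = 0.
On [0, 1], s(x) = 1 + 1835/282·x + 106/47·x² - 497/282·x³.
With x = 2/3: s(2/3) = 22150/3807.

5.8182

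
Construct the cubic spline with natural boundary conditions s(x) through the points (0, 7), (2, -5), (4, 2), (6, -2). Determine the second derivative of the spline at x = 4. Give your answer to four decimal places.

-6.3000

Let m_i = s''(x_i). Step sizes h_i = 2, 2, 2; slopes of the chords Δ_i = (y_(i+1) - y_i)/h_i = -6, 7/2, -2.
  2·m_0 + 8·m_1 + 2·m_2 = 6(Δ_1 - Δ_0) = 57
  2·m_1 + 8·m_2 + 2·m_3 = 6(Δ_2 - Δ_1) = -33
Natural end conditions: m_0 = m_3 = 0.
Forward elimination and back-substitution give m_0 = 0, m_1 = 87/10, m_2 = -63/10, m_3 = 0.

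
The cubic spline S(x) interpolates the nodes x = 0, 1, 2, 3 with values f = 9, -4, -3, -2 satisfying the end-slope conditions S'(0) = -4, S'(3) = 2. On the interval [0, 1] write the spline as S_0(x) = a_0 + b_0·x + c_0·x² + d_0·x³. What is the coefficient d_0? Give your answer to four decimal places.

Put σ_i = S'' at the i-th knot. Here h = (1, 1, 1) and Δ = (-13, 1, 1), so the interior equations h_(i-1)·σ_(i-1) + 2(h_(i-1)+h_i)·σ_i + h_i·σ_(i+1) = 6(Δ_i − Δ_(i-1)) read
  1·σ_0 + 4·σ_1 + 1·σ_2 = 6(Δ_1 - Δ_0) = 84
  1·σ_1 + 4·σ_2 + 1·σ_3 = 6(Δ_2 - Δ_1) = 0
Clamped end conditions give two more equations: 2h_0·σ_0 + h_0·σ_1 = 6(Δ_0 - S'(0)) = -54 and h_2·σ_2 + 2h_2·σ_3 = 6(S'(3) - Δ_2) = 6.
Solving: σ_0 = -222/5, σ_1 = 174/5, σ_2 = -54/5, σ_3 = 42/5.
On [0, 1], with S_0(x) = a_0 + b_0·x + c_0·x² + d_0·x³: c_0 = σ_0/2 = -111/5, d_0 = (σ_1 - σ_0)/(6h_0) = 66/5, b_0 = Δ_0 - h_0(2σ_0 + σ_1)/6 = -4.

13.2000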